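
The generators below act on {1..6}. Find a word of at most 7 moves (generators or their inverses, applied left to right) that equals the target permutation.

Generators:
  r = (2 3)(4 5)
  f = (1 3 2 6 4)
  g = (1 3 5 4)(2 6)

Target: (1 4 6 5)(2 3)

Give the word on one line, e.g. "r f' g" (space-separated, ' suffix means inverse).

g f' g f' f'

  after g: (1 3 5 4)(2 6)
  after f': (3 5 6)
  after g: (1 3 4)(2 6 5)
  after f': (3 6 5)
  after f': (1 4 6 5)(2 3)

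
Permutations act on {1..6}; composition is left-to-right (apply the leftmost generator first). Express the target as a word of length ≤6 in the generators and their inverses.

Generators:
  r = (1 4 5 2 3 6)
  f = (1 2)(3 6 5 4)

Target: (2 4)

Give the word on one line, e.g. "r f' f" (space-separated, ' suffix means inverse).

r' r' f' r'

  after r': (1 6 3 2 5 4)
  after r': (1 3 5)(2 4 6)
  after f': (1 4 3 6)(2 5)
  after r': (2 4)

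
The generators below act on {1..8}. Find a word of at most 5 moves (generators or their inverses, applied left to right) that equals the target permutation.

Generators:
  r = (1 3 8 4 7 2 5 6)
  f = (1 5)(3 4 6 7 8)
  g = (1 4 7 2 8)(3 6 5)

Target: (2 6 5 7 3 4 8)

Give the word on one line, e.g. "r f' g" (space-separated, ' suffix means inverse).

  after r: (1 3 8 4 7 2 5 6)
  after r: (1 8 7 5)(2 6 3 4)
  after f: (1 3 6 4 2 7)
  after g': (1 5 6)(2 4 7 8)
  after f: (2 6 5 7 3 4 8)

r r f g' f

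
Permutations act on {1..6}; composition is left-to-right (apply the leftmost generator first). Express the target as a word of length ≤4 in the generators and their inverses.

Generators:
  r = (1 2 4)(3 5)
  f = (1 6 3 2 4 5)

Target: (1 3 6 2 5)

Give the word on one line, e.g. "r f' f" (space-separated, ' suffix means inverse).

  after f': (1 5 4 2 3 6)
  after r: (1 3 6 2 5)

f' r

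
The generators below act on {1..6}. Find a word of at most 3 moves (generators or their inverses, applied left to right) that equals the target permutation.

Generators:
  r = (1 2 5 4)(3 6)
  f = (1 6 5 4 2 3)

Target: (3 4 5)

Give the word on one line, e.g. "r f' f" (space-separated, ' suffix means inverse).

r f f

  after r: (1 2 5 4)(3 6)
  after f: (1 3 5 2 4 6)
  after f: (3 4 5)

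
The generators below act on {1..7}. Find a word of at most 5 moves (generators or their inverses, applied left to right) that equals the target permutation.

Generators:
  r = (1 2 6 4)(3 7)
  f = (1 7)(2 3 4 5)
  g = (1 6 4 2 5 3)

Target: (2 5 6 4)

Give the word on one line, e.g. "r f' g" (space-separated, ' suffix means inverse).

f' r g' f' r

  after f': (1 7)(2 5 4 3)
  after r: (1 3 6 4 7 2 5)
  after g': (1 5 3)(4 7)
  after f': (1 4)(2 5)(3 7)
  after r: (2 5 6 4)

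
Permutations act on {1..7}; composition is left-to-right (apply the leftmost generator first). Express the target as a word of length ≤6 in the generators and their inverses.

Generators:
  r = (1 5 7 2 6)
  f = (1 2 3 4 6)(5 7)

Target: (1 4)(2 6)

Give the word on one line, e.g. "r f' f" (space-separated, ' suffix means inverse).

  after r': (1 6 2 7 5)
  after f: (2 5)(3 4 6)
  after r': (1 6 3 4 2)(5 7)
  after f': (1 4)(2 6)

r' f r' f'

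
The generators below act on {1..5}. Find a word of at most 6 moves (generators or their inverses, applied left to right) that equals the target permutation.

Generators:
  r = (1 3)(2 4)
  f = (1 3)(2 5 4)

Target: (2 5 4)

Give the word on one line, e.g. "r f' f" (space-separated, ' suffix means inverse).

f' r f r

  after f': (1 3)(2 4 5)
  after r: (4 5)
  after f: (1 3)(2 5)
  after r: (2 5 4)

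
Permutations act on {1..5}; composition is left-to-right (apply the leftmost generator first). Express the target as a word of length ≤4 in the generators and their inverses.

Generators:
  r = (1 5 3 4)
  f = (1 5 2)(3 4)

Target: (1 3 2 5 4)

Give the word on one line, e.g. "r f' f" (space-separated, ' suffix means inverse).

  after r': (1 4 3 5)
  after r': (1 3)(4 5)
  after f: (1 4 2)(3 5)
  after f: (1 3 2 5 4)

r' r' f f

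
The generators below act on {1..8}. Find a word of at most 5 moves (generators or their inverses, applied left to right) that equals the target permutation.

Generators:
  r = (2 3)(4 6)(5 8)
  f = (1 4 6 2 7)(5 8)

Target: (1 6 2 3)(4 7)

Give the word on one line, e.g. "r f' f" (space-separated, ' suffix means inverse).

r f' f' f'

  after r: (2 3)(4 6)(5 8)
  after f': (1 7 2 3 6)
  after f': (1 2 3 4)(5 8)(6 7)
  after f': (1 6 2 3)(4 7)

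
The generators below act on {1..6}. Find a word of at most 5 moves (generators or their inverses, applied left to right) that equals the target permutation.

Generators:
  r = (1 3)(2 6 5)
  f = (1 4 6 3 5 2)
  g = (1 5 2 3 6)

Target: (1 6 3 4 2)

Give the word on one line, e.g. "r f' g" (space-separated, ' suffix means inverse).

  after r': (1 3)(2 5 6)
  after f: (1 5 3 4 6)
  after g: (1 2 3 4)(5 6)
  after g: (1 3 4 5)(2 6)
  after g: (1 6 3 4 2)

r' f g g g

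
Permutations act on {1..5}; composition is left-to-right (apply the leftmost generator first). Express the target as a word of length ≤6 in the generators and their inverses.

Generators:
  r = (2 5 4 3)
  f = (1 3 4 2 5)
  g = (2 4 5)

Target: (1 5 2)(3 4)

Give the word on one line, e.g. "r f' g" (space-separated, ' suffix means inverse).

  after g: (2 4 5)
  after f: (1 3 4)
  after r: (1 2 5 4)
  after f: (1 5 2)(3 4)

g f r f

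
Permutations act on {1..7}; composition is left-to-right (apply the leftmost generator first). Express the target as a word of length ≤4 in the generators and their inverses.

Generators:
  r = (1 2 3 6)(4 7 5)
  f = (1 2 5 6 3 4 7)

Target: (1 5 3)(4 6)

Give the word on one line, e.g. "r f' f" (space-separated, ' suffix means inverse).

f' r

  after f': (1 7 4 3 6 5 2)
  after r: (1 5 3)(4 6)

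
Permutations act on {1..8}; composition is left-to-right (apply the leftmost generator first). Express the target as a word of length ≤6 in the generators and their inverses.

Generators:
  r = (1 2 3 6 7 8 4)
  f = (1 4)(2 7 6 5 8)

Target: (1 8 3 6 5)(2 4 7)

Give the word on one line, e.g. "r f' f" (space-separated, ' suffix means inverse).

  after f': (1 4)(2 8 5 6 7)
  after r: (2 4)(3 6 8 5 7)
  after f': (1 4 8 6 5 2)(3 7)
  after r': (1 8 3 6 5)(2 4 7)

f' r f' r'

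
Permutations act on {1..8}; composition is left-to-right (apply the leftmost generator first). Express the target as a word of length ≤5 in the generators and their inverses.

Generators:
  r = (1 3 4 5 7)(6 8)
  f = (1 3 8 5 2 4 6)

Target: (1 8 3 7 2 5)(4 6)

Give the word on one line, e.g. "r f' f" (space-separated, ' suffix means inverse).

  after r': (1 7 5 4 3)(6 8)
  after r': (1 5 3 7 4)
  after f': (1 8 3 7 2 5)(4 6)

r' r' f'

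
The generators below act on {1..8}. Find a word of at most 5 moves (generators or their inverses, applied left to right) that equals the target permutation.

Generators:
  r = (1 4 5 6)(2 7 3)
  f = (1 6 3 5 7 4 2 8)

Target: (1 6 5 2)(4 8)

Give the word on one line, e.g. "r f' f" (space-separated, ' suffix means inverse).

  after r: (1 4 5 6)(2 7 3)
  after r: (1 5)(2 3 7)(4 6)
  after f': (1 3 5 8 2 6 7 4)
  after f': (1 6 5 2)(4 8)

r r f' f'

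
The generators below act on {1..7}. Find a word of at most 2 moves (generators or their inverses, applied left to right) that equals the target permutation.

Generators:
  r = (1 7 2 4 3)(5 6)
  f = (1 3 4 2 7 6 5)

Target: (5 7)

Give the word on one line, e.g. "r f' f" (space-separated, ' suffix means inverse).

  after r': (1 3 4 2 7)(5 6)
  after f': (5 7)

r' f'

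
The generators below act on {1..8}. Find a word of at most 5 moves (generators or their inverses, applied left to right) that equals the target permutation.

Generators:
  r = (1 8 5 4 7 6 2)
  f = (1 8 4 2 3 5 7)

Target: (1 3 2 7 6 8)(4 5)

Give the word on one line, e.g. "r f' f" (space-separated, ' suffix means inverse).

  after f: (1 8 4 2 3 5 7)
  after r: (1 5 6 2 3 4)(7 8)
  after f': (1 3 8 5 6 4 7)
  after r': (1 3)(2 6 5 7)
  after r': (1 3 2 7 6 8)(4 5)

f r f' r' r'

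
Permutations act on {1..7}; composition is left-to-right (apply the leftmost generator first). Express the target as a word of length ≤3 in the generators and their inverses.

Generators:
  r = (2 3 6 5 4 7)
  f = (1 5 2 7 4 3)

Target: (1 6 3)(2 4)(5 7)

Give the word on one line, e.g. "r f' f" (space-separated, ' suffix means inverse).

  after f: (1 5 2 7 4 3)
  after r': (1 6 3)(2 4)(5 7)

f r'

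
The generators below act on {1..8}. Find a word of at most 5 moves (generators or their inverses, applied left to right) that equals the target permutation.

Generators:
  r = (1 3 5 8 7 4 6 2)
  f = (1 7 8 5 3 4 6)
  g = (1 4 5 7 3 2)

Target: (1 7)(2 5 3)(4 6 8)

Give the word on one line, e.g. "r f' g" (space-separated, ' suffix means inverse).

  after g: (1 4 5 7 3 2)
  after f: (1 6)(2 7 4 3)(5 8)
  after f: (2 8 3)(6 7)
  after f: (1 7)(2 5 3)(4 6 8)

g f f f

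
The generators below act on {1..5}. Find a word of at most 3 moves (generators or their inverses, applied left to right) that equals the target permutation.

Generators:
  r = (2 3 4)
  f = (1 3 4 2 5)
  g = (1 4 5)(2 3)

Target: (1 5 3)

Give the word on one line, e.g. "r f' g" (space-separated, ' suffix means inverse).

f' r

  after f': (1 5 2 4 3)
  after r: (1 5 3)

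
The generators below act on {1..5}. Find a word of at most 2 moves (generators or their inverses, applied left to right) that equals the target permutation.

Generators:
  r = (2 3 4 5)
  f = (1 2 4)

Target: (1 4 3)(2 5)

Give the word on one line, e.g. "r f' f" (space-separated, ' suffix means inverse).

  after r': (2 5 4 3)
  after f': (1 4 3)(2 5)

r' f'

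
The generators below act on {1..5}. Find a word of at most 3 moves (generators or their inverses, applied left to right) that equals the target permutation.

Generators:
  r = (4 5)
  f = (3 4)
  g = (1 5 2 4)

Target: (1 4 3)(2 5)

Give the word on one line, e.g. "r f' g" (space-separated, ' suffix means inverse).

  after f': (3 4)
  after r: (3 5 4)
  after g': (1 4 3)(2 5)

f' r g'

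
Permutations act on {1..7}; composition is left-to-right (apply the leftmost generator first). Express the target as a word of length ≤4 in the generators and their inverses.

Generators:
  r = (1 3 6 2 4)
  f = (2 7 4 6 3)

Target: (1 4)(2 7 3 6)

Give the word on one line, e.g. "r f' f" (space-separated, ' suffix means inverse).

r' f' r' f

  after r': (1 4 2 6 3)
  after f': (1 7 2 4 3)
  after r': (1 7 6 3 4)
  after f: (1 4)(2 7 3 6)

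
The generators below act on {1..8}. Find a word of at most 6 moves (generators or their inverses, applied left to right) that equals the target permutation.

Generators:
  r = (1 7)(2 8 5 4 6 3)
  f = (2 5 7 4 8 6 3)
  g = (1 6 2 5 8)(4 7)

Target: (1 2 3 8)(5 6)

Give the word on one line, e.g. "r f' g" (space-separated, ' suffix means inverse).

g' f f g' r

  after g': (1 8 5 2 6)(4 7)
  after f: (1 6)(2 3)(7 8)
  after f: (1 3 5 7 6)(4 8)
  after g': (1 3 2 6 8 7)(4 5)
  after r: (1 2 3 8)(5 6)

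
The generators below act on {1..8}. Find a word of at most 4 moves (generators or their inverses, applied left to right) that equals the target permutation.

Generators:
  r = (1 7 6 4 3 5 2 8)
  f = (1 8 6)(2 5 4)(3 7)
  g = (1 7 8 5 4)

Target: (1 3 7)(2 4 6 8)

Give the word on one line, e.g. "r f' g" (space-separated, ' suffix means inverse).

  after g: (1 7 8 5 4)
  after f': (1 3 7)(2 4 6 8)

g f'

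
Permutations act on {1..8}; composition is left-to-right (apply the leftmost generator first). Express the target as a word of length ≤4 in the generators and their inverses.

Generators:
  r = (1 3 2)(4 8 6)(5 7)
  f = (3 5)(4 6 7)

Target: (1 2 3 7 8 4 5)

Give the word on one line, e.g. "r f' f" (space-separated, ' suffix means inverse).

f' r'

  after f': (3 5)(4 7 6)
  after r': (1 2 3 7 8 4 5)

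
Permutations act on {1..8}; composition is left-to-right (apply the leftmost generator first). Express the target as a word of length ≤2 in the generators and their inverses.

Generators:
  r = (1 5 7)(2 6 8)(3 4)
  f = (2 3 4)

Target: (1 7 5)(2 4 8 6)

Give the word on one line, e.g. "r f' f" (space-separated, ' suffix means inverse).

  after f: (2 3 4)
  after r': (1 7 5)(2 4 8 6)

f r'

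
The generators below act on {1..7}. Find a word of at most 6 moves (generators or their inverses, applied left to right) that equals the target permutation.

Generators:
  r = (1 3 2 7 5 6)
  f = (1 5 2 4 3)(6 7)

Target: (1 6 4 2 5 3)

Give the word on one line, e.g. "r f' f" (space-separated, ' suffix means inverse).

  after r': (1 6 5 7 2 3)
  after f: (1 7 4 3 5 6 2)
  after r': (1 2 6 3 7 4)
  after f': (1 5)(2 7)(3 6 4)
  after r: (1 6 4 2 5 3)

r' f r' f' r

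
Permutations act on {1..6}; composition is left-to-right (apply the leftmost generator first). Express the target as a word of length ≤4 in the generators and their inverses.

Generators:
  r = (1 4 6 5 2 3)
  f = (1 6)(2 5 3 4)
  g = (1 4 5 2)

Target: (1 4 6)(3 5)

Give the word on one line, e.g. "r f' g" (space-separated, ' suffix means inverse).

g' f'

  after g': (1 2 5 4)
  after f': (1 4 6)(3 5)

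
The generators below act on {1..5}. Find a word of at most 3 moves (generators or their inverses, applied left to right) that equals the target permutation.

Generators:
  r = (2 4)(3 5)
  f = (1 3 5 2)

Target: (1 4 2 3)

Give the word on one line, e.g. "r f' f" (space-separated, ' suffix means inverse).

  after f': (1 2 5 3)
  after r': (1 4 2 3)

f' r'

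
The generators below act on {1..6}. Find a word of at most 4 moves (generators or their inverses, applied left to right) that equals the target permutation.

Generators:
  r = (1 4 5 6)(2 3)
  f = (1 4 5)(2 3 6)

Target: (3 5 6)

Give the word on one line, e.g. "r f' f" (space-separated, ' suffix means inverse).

  after f': (1 5 4)(2 6 3)
  after f': (1 4 5)(2 3 6)
  after r': (3 5 6)

f' f' r'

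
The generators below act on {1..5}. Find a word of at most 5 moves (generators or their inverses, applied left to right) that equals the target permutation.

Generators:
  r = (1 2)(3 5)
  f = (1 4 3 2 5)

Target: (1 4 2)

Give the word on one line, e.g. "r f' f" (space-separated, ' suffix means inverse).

  after r': (1 2)(3 5)
  after f: (1 5 2 4 3)
  after r: (1 3 2 4 5)
  after f': (1 4 2)

r' f r f'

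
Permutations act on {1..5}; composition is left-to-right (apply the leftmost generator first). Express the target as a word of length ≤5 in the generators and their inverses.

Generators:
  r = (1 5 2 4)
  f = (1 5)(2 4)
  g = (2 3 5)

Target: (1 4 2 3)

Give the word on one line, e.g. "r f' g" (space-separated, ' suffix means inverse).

g' g' r'

  after g': (2 5 3)
  after g': (2 3 5)
  after r': (1 4 2 3)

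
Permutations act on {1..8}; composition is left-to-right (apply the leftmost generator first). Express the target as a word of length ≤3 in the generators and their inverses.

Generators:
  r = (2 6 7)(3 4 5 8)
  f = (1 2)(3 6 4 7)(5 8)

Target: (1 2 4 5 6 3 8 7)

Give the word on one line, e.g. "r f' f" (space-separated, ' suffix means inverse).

r' r' f

  after r': (2 7 6)(3 8 5 4)
  after r': (2 6 7)(3 5)(4 8)
  after f: (1 2 4 5 6 3 8 7)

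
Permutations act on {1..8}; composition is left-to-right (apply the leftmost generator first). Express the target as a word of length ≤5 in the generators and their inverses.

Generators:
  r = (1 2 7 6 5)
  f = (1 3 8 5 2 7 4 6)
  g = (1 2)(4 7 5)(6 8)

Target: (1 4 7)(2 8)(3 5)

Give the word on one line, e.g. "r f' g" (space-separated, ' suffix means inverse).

f' f' r

  after f': (1 6 4 7 2 5 8 3)
  after f': (1 4 2 8)(3 6 7 5)
  after r: (1 4 7)(2 8)(3 5)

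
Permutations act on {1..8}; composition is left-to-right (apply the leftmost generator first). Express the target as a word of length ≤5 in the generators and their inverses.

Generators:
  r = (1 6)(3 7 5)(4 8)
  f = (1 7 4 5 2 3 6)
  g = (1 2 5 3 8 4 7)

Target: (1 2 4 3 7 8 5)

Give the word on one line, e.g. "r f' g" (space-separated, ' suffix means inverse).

r f' r r g'

  after r: (1 6)(3 7 5)(4 8)
  after f': (1 3)(2 5)(4 8 7)
  after r: (1 7 8 5 2 3 6)
  after r: (1 5 2 7 4 8 3)
  after g': (1 2 4 3 7 8 5)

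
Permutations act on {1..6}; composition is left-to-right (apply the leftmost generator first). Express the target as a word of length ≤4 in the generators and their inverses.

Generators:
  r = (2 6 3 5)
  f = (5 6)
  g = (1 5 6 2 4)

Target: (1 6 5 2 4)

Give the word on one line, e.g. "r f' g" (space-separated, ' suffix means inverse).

f' g f

  after f': (5 6)
  after g: (1 5 2 4)
  after f: (1 6 5 2 4)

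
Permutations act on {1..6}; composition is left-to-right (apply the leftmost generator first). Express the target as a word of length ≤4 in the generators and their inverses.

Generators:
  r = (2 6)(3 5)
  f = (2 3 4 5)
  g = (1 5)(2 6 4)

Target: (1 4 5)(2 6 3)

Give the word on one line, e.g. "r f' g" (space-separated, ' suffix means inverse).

  after g: (1 5)(2 6 4)
  after f': (1 4 5)(2 6 3)

g f'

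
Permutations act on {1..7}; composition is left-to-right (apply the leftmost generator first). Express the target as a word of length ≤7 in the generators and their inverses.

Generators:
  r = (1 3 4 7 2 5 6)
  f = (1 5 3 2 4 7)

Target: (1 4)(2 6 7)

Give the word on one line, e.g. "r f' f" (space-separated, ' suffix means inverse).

r' r' r' f' r

  after r': (1 6 5 2 7 4 3)
  after r': (1 5 7 3 6 2 4)
  after r': (1 2 3 5 4 6 7)
  after f': (1 3)(2 5)(4 6)
  after r: (1 4)(2 6 7)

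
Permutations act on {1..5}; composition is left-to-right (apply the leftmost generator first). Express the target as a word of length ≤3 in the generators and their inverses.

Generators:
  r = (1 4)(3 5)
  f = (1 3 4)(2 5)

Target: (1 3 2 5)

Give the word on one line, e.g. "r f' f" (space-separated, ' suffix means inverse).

r f'

  after r: (1 4)(3 5)
  after f': (1 3 2 5)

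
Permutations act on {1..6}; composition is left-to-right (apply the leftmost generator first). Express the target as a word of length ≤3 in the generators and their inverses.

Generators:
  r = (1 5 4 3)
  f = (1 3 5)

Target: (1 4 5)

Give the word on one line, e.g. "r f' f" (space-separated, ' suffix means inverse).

  after r': (1 3 4 5)
  after r': (1 4)(3 5)
  after f': (1 4 5)

r' r' f'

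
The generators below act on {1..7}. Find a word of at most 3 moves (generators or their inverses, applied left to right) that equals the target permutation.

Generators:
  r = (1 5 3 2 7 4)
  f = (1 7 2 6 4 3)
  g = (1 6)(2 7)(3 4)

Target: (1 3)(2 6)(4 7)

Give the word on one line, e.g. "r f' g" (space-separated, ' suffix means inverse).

f' g f

  after f': (1 3 4 6 2 7)
  after g: (1 4)(6 7)
  after f: (1 3)(2 6)(4 7)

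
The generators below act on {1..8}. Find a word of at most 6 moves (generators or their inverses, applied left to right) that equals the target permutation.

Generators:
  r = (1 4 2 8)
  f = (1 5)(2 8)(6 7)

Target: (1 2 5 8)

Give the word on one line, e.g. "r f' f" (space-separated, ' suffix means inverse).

  after f: (1 5)(2 8)(6 7)
  after r: (1 5 4 2)(6 7)
  after f: (2 5 4 8)
  after r': (1 8 4 2 5)
  after r': (1 2 5 8)

f r f r' r'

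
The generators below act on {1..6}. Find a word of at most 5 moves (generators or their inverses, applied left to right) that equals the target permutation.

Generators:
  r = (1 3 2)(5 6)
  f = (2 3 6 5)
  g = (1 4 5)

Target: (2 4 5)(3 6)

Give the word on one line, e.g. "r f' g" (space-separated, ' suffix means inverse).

  after r: (1 3 2)(5 6)
  after g: (1 3 2 4 5 6)
  after f': (1 2 4 6)(3 5)
  after r: (2 4 5)(3 6)

r g f' r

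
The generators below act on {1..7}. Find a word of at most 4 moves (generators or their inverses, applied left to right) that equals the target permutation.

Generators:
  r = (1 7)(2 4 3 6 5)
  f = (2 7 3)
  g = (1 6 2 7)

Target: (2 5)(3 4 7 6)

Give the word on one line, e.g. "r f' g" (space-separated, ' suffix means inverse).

  after r': (1 7)(2 5 6 3 4)
  after g: (2 5)(3 4 7 6)

r' g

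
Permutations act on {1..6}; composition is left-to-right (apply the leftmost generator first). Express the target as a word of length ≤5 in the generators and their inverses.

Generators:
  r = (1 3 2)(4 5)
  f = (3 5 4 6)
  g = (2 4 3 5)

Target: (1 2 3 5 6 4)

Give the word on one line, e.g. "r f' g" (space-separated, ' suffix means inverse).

g' f r f g

  after g': (2 5 3 4)
  after f: (2 4)(3 6)
  after r: (1 3 6 2 5 4)
  after f: (1 5 6 2 4)
  after g: (1 2 3 5 6 4)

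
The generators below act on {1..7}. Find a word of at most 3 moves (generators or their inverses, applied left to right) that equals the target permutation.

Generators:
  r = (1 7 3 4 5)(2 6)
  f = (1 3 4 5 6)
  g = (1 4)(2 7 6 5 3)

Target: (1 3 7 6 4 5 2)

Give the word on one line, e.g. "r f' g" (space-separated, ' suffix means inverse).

g g f

  after g: (1 4)(2 7 6 5 3)
  after g: (2 6 3 7 5)
  after f: (1 3 7 6 4 5 2)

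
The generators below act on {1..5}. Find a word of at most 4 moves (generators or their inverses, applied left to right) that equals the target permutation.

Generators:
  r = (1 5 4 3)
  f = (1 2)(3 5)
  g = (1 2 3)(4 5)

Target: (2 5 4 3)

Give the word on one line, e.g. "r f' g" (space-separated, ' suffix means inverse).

  after g: (1 2 3)(4 5)
  after f: (2 5 4 3)

g f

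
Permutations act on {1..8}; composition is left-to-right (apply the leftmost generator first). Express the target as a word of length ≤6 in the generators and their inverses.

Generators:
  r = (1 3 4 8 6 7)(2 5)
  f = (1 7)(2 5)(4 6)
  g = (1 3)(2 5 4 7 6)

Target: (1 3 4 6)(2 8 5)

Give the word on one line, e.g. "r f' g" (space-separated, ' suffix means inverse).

f r' g' f r

  after f: (1 7)(2 5)(4 6)
  after r': (1 6 3)(4 8)
  after g': (1 7 4 8 5 2 6)
  after f: (2 4 8)(6 7)
  after r: (1 3 4 6)(2 8 5)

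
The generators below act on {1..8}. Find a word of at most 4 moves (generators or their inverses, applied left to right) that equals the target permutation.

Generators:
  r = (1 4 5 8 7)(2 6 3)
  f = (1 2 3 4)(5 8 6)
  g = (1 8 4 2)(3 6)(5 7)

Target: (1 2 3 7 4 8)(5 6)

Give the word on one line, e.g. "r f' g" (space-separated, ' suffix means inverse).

  after g: (1 8 4 2)(3 6)(5 7)
  after f: (1 6 4 3 5 7 8)
  after g': (1 3 7)(2 4 6 8)
  after f': (1 2 3 7 4 8)(5 6)

g f g' f'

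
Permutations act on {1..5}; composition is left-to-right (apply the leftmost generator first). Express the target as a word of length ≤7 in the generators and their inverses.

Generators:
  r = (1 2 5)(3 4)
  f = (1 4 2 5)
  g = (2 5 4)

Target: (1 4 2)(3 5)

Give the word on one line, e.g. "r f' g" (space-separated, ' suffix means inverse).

  after g: (2 5 4)
  after f: (1 4 5 2)
  after r: (1 3 4)
  after g: (1 3 2 5 4)
  after r: (1 4 2)(3 5)

g f r g r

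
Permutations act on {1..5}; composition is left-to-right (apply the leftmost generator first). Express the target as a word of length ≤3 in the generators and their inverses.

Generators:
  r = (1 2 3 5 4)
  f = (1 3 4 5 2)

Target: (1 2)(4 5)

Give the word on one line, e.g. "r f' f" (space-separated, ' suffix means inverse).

  after r: (1 2 3 5 4)
  after f: (2 4 3)
  after r: (1 2)(4 5)

r f r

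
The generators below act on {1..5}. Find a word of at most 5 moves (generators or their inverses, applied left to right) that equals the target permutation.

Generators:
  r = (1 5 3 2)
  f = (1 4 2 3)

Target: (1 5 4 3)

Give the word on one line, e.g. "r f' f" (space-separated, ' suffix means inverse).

f' r r f' r'

  after f': (1 3 2 4)
  after r: (1 2 4 5 3)
  after r: (2 4 3 5)
  after f': (1 3 5 4 2)
  after r': (1 5 4 3)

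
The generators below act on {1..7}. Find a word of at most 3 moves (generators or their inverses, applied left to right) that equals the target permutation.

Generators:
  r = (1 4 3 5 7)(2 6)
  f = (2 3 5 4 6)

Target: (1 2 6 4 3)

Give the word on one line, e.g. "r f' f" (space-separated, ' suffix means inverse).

r f r'

  after r: (1 4 3 5 7)(2 6)
  after f: (1 6 3 4 5 7)
  after r': (1 2 6 4 3)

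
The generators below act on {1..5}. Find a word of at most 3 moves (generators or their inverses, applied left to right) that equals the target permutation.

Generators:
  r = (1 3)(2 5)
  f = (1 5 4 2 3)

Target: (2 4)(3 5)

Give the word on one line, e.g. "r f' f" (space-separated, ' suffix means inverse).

r' f

  after r': (1 3)(2 5)
  after f: (2 4)(3 5)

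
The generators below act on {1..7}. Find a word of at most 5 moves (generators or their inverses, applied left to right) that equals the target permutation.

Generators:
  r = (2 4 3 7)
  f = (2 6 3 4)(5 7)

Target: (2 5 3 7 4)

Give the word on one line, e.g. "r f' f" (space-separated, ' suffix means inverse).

r' f' r f' f'

  after r': (2 7 3 4)
  after f': (2 5 7 6)
  after r: (2 5)(3 7 6 4)
  after f': (2 7)(3 5 4 6)
  after f': (2 5 3 7 4)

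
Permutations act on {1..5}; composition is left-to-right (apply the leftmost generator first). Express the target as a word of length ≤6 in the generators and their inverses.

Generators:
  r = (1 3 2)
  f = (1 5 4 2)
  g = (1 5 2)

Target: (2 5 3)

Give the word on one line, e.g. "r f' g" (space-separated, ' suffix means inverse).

  after r': (1 2 3)
  after g: (2 3 5)
  after r: (1 3 5)
  after r: (1 2)(3 5)
  after g: (2 5 3)

r' g r r g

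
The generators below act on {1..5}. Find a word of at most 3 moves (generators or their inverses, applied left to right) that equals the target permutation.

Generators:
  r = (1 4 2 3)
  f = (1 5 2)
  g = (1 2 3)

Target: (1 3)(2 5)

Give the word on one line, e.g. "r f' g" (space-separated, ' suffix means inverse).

g g f

  after g: (1 2 3)
  after g: (1 3 2)
  after f: (1 3)(2 5)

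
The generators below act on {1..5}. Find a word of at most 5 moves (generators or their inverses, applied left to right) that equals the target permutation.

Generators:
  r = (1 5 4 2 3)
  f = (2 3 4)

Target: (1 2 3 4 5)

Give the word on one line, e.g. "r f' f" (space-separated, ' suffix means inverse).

  after r: (1 5 4 2 3)
  after f: (1 5 2 4 3)
  after r: (1 4)(3 5)
  after r: (1 2 3 4 5)

r f r r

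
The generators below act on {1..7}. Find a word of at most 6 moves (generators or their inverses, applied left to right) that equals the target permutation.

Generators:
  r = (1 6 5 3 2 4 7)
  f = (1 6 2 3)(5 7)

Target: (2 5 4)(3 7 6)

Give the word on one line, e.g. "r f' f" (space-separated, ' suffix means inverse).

f' f' f' r'

  after f': (1 3 2 6)(5 7)
  after f': (1 2)(3 6)
  after f': (1 6 2 3)(5 7)
  after r': (2 5 4)(3 7 6)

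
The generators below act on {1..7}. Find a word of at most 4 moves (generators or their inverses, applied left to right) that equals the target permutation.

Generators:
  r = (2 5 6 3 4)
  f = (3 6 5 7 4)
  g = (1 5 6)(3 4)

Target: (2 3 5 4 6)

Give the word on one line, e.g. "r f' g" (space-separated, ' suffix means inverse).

r' r'

  after r': (2 4 3 6 5)
  after r': (2 3 5 4 6)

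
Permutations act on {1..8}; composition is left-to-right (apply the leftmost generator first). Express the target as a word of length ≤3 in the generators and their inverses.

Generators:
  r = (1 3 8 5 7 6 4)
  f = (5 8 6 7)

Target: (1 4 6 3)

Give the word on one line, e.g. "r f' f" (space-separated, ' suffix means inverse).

f' r'

  after f': (5 7 6 8)
  after r': (1 4 6 3)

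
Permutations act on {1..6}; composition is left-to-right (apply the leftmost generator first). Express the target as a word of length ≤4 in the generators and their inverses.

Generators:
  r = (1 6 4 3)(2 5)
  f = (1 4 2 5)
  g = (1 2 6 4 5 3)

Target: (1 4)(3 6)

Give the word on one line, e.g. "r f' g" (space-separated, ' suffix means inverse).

r' r'

  after r': (1 3 4 6)(2 5)
  after r': (1 4)(3 6)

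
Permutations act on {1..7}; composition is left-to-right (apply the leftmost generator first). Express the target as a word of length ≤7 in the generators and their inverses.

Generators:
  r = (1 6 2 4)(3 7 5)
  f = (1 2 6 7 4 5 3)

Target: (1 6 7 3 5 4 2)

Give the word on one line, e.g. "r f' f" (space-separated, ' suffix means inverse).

  after f: (1 2 6 7 4 5 3)
  after f: (1 6 4 3 2 7 5)
  after r: (1 2 5 6)(3 4 7)
  after f': (2 4 6 3 7 5)
  after r: (1 6 7 3 5 4 2)

f f r f' r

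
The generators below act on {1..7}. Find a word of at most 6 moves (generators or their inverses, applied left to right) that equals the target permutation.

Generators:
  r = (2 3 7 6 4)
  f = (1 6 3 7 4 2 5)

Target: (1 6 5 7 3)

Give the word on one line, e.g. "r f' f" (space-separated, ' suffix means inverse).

f' f' r r r

  after f': (1 5 2 4 7 3 6)
  after f': (1 2 7 6 5 4 3)
  after r: (1 3)(2 6 5)(4 7)
  after r: (1 7 2 4 6 5 3)
  after r: (1 6 5 7 3)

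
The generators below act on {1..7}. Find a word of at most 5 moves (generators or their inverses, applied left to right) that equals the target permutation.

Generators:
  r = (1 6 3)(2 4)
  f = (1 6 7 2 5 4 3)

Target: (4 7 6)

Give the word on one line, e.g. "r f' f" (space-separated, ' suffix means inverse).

f r' f r'

  after f: (1 6 7 2 5 4 3)
  after r': (2 5)(4 6 7)
  after f: (1 6 2 4 7 3)
  after r': (4 7 6)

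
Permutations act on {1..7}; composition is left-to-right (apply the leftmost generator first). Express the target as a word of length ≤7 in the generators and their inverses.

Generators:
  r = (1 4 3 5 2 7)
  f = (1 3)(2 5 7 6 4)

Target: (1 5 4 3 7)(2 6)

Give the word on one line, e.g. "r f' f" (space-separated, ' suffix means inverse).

  after f': (1 3)(2 4 6 7 5)
  after r: (1 5 7 2 3 4 6)
  after f': (1 2)(3 6)(4 7)
  after r: (1 7 3 6 5 2 4)
  after f': (1 5 4 3 7)(2 6)

f' r f' r f'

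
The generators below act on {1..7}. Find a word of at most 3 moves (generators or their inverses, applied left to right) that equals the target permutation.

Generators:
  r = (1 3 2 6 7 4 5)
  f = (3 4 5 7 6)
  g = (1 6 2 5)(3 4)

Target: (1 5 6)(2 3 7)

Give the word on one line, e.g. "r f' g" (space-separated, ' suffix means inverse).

  after f: (3 4 5 7 6)
  after r': (1 5 6)(2 3 7)

f r'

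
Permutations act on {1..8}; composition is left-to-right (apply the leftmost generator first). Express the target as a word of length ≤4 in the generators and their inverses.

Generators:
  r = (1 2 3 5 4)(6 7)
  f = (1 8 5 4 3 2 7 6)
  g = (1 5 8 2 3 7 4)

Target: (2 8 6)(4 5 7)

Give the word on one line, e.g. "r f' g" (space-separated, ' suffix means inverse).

  after f': (1 6 7 2 3 4 5 8)
  after f': (1 7 3 5)(2 4 8 6)
  after r: (1 6 3 4 8 7 5 2)
  after f: (2 8 6)(4 5 7)

f' f' r f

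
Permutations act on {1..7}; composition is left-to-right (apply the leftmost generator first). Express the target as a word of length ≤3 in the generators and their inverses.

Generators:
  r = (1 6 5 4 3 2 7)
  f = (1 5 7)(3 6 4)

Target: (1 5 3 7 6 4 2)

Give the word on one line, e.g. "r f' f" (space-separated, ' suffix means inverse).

  after r: (1 6 5 4 3 2 7)
  after r: (1 5 3 7 6 4 2)

r r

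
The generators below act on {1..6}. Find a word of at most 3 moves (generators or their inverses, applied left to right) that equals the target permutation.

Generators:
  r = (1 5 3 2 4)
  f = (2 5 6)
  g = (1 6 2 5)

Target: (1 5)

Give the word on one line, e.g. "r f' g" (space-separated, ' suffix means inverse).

  after g: (1 6 2 5)
  after f': (1 5)

g f'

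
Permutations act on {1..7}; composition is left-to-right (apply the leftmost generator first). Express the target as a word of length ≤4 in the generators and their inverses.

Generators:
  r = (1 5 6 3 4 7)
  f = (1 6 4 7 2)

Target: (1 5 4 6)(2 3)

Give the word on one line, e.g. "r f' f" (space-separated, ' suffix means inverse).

r' f' f' r'

  after r': (1 7 4 3 6 5)
  after f': (1 4 3)(2 7 6 5)
  after f': (1 6 5 7)(2 4 3)
  after r': (1 5 4 6)(2 3)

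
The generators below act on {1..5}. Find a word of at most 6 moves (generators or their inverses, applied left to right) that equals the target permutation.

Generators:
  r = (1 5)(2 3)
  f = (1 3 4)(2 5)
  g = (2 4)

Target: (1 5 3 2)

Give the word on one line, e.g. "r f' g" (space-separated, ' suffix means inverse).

g r f' f'

  after g: (2 4)
  after r: (1 5)(2 4 3)
  after f': (1 2 3 5 4)
  after f': (1 5 3 2)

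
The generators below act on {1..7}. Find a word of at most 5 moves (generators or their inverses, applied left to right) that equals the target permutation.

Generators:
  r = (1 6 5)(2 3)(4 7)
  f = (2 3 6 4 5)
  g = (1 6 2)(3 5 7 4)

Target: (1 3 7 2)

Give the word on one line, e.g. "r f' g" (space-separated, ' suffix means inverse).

r' f' g

  after r': (1 5 6)(2 3)(4 7)
  after f': (1 4 7 6)(3 5)
  after g: (1 3 7 2)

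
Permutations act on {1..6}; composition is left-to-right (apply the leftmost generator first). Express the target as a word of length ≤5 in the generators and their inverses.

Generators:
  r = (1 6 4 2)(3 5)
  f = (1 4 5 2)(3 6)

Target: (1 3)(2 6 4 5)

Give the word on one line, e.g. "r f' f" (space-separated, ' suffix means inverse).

  after r: (1 6 4 2)(3 5)
  after f': (1 3 4 5 6)
  after r': (1 5)(2 4 3 6)
  after r': (1 3)(2 6 4 5)

r f' r' r'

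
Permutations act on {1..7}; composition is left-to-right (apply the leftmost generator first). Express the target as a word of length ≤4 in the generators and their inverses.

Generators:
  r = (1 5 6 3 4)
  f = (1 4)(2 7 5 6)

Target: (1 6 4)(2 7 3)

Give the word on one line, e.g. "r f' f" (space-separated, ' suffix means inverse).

  after r': (1 4 3 6 5)
  after f: (2 7 5 4 3)
  after r: (1 5)(2 7 6 3)
  after r: (1 6 4)(2 7 3)

r' f r r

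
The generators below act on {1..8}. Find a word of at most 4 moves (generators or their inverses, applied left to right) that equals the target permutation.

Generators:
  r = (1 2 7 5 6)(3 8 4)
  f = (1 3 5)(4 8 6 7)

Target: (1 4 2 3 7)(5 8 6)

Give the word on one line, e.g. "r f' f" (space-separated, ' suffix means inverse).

f' r' f

  after f': (1 5 3)(4 7 6 8)
  after r': (1 7 5 4 2)(3 6)
  after f: (1 4 2 3 7)(5 8 6)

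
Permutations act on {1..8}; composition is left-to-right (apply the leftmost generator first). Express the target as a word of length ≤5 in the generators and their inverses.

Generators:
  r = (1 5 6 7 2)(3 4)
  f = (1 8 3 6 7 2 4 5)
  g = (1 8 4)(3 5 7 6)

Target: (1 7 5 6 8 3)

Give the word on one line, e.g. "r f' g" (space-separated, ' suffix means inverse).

f' r g'

  after f': (1 5 4 2 7 6 3 8)
  after r: (1 6 4)(3 8 5)
  after g': (1 7 5 6 8 3)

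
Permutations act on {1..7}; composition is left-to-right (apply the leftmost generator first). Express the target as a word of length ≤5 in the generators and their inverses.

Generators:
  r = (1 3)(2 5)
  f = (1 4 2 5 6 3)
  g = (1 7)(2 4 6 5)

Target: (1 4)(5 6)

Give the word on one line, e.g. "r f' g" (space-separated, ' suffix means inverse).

  after f': (1 3 6 5 2 4)
  after r': (2 4 3 6)
  after f: (1 4)(5 6)

f' r' f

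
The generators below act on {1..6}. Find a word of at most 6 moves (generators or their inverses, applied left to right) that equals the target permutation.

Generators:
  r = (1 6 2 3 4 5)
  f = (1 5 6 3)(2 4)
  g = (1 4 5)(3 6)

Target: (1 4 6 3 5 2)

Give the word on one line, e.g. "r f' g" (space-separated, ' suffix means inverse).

f f r f

  after f: (1 5 6 3)(2 4)
  after f: (1 6)(3 5)
  after r: (1 2 3)(4 5)
  after f: (1 4 6 3 5 2)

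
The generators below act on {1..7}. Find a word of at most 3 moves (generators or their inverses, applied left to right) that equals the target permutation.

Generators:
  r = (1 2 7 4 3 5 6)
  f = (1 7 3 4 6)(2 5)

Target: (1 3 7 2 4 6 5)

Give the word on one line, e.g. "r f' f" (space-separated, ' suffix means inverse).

r' f' f'

  after r': (1 6 5 3 4 7 2)
  after f': (1 4)(2 6)(5 7)
  after f': (1 3 7 2 4 6 5)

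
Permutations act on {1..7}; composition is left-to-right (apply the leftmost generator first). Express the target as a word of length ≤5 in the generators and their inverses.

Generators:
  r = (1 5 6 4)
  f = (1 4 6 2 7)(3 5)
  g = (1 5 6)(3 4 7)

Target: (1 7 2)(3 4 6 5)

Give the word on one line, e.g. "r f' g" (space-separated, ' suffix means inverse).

f' r r

  after f': (1 7 2 6 4)(3 5)
  after r: (1 7 2 4 5 3 6)
  after r: (1 7 2)(3 4 6 5)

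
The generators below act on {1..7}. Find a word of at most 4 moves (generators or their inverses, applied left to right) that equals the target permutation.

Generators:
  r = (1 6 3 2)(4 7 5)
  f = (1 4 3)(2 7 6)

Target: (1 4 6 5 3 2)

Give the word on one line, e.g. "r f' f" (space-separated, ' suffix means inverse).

  after r: (1 6 3 2)(4 7 5)
  after f': (1 7 5)(2 3 6 4)
  after r: (1 5 6 7 4)
  after r: (1 4 6 5 3 2)

r f' r r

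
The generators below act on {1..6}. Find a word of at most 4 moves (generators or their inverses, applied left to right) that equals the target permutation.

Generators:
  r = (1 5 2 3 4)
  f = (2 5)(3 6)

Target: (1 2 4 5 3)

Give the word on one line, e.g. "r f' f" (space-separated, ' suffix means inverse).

  after r: (1 5 2 3 4)
  after r: (1 2 4 5 3)

r r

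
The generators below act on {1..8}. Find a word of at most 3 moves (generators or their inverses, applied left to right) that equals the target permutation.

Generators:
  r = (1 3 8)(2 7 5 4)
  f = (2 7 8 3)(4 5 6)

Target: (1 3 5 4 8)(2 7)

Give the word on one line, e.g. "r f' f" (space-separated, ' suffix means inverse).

f r' f

  after f: (2 7 8 3)(4 5 6)
  after r': (1 8)(3 4 7)(5 6)
  after f: (1 3 5 4 8)(2 7)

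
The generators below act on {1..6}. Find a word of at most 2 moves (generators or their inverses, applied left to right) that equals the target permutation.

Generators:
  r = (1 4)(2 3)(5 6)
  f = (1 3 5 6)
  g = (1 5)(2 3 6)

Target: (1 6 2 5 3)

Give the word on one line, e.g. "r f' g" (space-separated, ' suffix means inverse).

  after g: (1 5)(2 3 6)
  after f: (1 6 2 5 3)

g f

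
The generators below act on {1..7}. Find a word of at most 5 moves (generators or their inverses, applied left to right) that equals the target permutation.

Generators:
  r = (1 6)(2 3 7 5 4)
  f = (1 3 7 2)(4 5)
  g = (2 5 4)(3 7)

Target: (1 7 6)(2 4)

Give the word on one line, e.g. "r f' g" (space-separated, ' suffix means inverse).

  after g: (2 5 4)(3 7)
  after f': (1 2 4 7)
  after g: (1 5 4 3 7)
  after r': (1 7 6)(2 4)

g f' g r'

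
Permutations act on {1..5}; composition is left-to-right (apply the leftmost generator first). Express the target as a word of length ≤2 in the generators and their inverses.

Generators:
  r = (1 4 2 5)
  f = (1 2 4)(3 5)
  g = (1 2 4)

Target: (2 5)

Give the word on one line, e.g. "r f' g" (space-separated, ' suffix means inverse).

  after r: (1 4 2 5)
  after g: (2 5)

r g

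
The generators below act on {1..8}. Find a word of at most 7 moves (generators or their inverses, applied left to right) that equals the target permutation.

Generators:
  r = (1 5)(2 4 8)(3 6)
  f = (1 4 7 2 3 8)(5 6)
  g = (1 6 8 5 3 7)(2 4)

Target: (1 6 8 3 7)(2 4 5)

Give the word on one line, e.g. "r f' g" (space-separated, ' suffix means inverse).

f' g' g' r f

  after f': (1 8 3 2 7 4)(5 6)
  after g': (1 6 8 5)(2 3 4 7)
  after g': (2 5 7 4 3)
  after r: (1 5 7 8 2)(3 4 6)
  after f: (1 6 8 3 7)(2 4 5)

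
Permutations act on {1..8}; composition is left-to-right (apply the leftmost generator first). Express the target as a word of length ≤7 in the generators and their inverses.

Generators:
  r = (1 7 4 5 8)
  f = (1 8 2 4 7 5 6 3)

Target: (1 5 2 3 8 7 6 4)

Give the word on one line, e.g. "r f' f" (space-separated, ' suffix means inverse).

  after f': (1 3 6 5 7 4 2 8)
  after r': (1 3 6 4 2 5)
  after f: (2 6 7 5 8)
  after f: (1 8 4 7 6 5 2 3)
  after r': (1 5 2 3 8 7 6 4)

f' r' f f r'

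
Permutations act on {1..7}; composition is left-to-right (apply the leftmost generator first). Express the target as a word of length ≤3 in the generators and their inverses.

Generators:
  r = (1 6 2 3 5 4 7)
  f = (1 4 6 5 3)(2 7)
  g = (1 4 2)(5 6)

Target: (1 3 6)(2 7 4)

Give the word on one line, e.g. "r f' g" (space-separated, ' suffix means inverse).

f' g'

  after f': (1 3 5 6 4)(2 7)
  after g': (1 3 6)(2 7 4)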